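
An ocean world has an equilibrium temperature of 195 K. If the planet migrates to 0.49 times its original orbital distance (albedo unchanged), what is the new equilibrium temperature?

T_eq ≈ 279 K

T_eq ∝ L^(1/4) · d^(−1/2).
T′ = 195 / 0.49^(1/2) = 279 K.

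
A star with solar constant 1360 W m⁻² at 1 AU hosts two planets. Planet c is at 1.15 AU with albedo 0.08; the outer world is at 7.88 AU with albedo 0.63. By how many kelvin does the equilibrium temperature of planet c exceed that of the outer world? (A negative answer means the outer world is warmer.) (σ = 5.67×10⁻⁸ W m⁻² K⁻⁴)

T_eq = [S₀(1−A)/(4σd²)]^(1/4), so T ∝ (1−A)^(1/4) / √d.
T₁ = [1360×0.92/(4×5.67×10⁻⁸×1.15²)]^(1/4) = 254.14 K.
T₂ = [1360×0.37/(4×5.67×10⁻⁸×7.88²)]^(1/4) = 77.31 K.

ΔT ≈ 176.8 K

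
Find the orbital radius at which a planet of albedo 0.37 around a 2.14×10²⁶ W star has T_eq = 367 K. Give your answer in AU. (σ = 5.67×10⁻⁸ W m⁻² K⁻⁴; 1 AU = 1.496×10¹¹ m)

d ≈ 0.341 AU

From T_eq⁴ = L(1−A)/(16πσd²): d = √[L(1−A)/(16πσT_eq⁴)].
d = √[2.14×10²⁶ × 0.63 / (16π × 5.67×10⁻⁸ × (367)⁴)] = 5.11×10¹⁰ m = 0.341 AU.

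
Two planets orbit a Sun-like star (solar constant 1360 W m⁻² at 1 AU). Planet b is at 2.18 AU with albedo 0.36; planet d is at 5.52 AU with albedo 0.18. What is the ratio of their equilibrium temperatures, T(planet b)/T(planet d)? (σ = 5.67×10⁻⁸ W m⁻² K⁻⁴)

T_eq = [S₀(1−A)/(4σd²)]^(1/4), so T ∝ (1−A)^(1/4) / √d.
T₁ = [1360×0.64/(4×5.67×10⁻⁸×2.18²)]^(1/4) = 168.57 K.
T₂ = [1360×0.82/(4×5.67×10⁻⁸×5.52²)]^(1/4) = 112.71 K.

T₁/T₂ ≈ 1.496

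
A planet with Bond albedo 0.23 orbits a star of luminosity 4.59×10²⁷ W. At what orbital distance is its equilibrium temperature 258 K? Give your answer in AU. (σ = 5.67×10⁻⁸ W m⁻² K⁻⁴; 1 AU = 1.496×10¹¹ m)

From T_eq⁴ = L(1−A)/(16πσd²): d = √[L(1−A)/(16πσT_eq⁴)].
d = √[4.59×10²⁷ × 0.77 / (16π × 5.67×10⁻⁸ × (258)⁴)] = 5.29×10¹¹ m = 3.54 AU.

d ≈ 3.54 AU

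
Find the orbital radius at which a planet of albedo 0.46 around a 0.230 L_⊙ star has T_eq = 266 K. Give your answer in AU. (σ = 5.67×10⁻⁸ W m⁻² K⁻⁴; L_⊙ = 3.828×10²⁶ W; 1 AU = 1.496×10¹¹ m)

L = 0.230 × 3.828×10²⁶ = 8.80×10²⁵ W.
From T_eq⁴ = L(1−A)/(16πσd²): d = √[L(1−A)/(16πσT_eq⁴)].
d = √[8.80×10²⁵ × 0.54 / (16π × 5.67×10⁻⁸ × (266)⁴)] = 5.77×10¹⁰ m = 0.386 AU.

d ≈ 0.386 AU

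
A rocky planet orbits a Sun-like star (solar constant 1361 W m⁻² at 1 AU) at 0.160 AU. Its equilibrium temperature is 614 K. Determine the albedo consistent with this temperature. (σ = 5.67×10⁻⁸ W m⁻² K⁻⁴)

A ≈ 0.39

Flux at 0.160 AU: S = 1361/0.160² = 5.32×10⁴ W m⁻².
From T_eq⁴ = S(1−A)/(4σ): 1−A = 4σT_eq⁴/S.
1−A = 4 × 5.67×10⁻⁸ × (614)⁴ / 5.32×10⁴ = 0.606.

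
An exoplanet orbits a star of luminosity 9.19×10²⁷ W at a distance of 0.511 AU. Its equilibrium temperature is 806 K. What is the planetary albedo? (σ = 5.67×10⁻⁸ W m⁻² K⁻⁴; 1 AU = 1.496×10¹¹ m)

d = 0.511 AU = 7.64×10¹⁰ m.
Flux: S = L/(4πd²) = 9.19×10²⁷/(4π×(7.64×10¹⁰)²) = 1.25×10⁵ W m⁻².
From T_eq⁴ = S(1−A)/(4σ): 1−A = 4σT_eq⁴/S.
1−A = 4 × 5.67×10⁻⁸ × (806)⁴ / 1.25×10⁵ = 0.765.

A ≈ 0.24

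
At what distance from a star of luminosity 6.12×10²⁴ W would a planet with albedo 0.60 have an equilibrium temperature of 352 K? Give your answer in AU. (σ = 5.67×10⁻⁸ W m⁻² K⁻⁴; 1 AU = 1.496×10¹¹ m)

d ≈ 0.0500 AU

From T_eq⁴ = L(1−A)/(16πσd²): d = √[L(1−A)/(16πσT_eq⁴)].
d = √[6.12×10²⁴ × 0.40 / (16π × 5.67×10⁻⁸ × (352)⁴)] = 7.48×10⁹ m = 0.0500 AU.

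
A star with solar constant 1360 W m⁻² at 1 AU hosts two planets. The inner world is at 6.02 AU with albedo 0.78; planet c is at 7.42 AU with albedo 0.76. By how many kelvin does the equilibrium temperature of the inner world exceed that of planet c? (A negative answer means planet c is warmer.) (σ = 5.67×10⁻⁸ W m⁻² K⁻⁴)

T_eq = [S₀(1−A)/(4σd²)]^(1/4), so T ∝ (1−A)^(1/4) / √d.
T₁ = [1360×0.22/(4×5.67×10⁻⁸×6.02²)]^(1/4) = 77.68 K.
T₂ = [1360×0.24/(4×5.67×10⁻⁸×7.42²)]^(1/4) = 71.50 K.

ΔT ≈ 6.2 K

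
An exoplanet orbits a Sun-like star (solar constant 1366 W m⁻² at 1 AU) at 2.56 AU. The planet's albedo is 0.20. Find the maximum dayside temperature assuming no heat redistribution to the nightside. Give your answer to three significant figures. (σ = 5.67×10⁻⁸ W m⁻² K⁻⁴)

T_ss ≈ 233 K

Flux at 2.56 AU: S = 1366/2.56² = 208 W m⁻².
With no redistribution each surface element balances locally: S(1−A) = σT⁴.
T = [208 × 0.80 / 5.67×10⁻⁸]^(1/4) = (2.94×10⁹)^(1/4) = 233 K.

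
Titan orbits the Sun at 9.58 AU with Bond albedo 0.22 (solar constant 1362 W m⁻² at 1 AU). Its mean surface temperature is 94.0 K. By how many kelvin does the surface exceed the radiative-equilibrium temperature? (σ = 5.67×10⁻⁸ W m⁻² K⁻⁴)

ΔT ≈ 9.5 K

S = 1362/9.58² = 14.84 W m⁻².
T_eq = [S(1−A)/(4σ)]^(1/4) = [14.84×0.78/(4×5.67×10⁻⁸)]^(1/4) = 84.5 K.
ΔT = T_surf − T_eq = 94 − 84.5.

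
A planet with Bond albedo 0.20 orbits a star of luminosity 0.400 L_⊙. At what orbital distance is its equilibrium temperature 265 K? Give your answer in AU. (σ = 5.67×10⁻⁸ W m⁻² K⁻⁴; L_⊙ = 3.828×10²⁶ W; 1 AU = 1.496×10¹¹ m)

d ≈ 0.624 AU

L = 0.400 × 3.828×10²⁶ = 1.53×10²⁶ W.
From T_eq⁴ = L(1−A)/(16πσd²): d = √[L(1−A)/(16πσT_eq⁴)].
d = √[1.53×10²⁶ × 0.80 / (16π × 5.67×10⁻⁸ × (265)⁴)] = 9.34×10¹⁰ m = 0.624 AU.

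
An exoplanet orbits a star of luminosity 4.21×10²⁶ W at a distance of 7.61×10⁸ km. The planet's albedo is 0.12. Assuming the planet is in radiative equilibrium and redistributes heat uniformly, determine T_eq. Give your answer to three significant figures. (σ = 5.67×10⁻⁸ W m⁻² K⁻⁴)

T_eq ≈ 122 K

d = 7.61×10⁸ km = 7.61×10¹¹ m.
Flux: S = L/(4πd²) = 4.21×10²⁶/(4π×(7.61×10¹¹)²) = 57.8 W m⁻².
Energy balance: absorbed = emitted ⇒ πR²·S(1−A) = 4πR²·σT_eq⁴, so T_eq⁴ = S(1−A)/(4σ).
T_eq = [57.8 × 0.88 / (4 × 5.67×10⁻⁸)]^(1/4) = (2.24×10⁸)^(1/4) = 122 K.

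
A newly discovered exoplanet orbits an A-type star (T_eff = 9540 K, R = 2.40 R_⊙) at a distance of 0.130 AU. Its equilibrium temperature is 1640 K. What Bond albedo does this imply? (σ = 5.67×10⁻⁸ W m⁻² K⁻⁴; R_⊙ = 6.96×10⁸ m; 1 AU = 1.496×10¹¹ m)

A ≈ 0.53

R_⋆ = 2.40 × 6.96×10⁸ = 1.67×10⁹ m.
d = 0.130 AU = 1.94×10¹⁰ m.
L = 4πR_⋆²σT_⋆⁴ = 4π(1.67×10⁹)² × 5.67×10⁻⁸ × (9540)⁴ = 1.65×10²⁸ W.
S = L/(4πd²) = 3.46×10⁶ W m⁻².
From T_eq⁴ = S(1−A)/(4σ): 1−A = 4σT_eq⁴/S.
1−A = 4 × 5.67×10⁻⁸ × (1640)⁴ / 3.46×10⁶ = 0.474.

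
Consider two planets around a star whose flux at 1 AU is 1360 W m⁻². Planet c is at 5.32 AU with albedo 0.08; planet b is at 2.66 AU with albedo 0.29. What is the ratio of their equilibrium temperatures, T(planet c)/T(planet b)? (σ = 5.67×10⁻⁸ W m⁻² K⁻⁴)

T_eq = [S₀(1−A)/(4σd²)]^(1/4), so T ∝ (1−A)^(1/4) / √d.
T₁ = [1360×0.92/(4×5.67×10⁻⁸×5.32²)]^(1/4) = 118.16 K.
T₂ = [1360×0.71/(4×5.67×10⁻⁸×2.66²)]^(1/4) = 156.62 K.

T₁/T₂ ≈ 0.754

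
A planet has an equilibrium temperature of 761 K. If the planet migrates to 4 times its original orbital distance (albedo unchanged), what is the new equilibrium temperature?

T_eq ≈ 380 K

T_eq ∝ L^(1/4) · d^(−1/2).
T′ = 761 / 4^(1/2) = 380 K.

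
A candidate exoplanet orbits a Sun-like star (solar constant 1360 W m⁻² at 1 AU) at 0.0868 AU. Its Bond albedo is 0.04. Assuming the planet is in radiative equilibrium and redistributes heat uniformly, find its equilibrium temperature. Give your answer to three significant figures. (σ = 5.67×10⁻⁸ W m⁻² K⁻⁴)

Flux at 0.0868 AU: S = 1360/0.0868² = 1.81×10⁵ W m⁻².
Energy balance: absorbed = emitted ⇒ πR²·S(1−A) = 4πR²·σT_eq⁴, so T_eq⁴ = S(1−A)/(4σ).
T_eq = [1.81×10⁵ × 0.96 / (4 × 5.67×10⁻⁸)]^(1/4) = (7.64×10¹¹)^(1/4) = 935 K.

T_eq ≈ 935 K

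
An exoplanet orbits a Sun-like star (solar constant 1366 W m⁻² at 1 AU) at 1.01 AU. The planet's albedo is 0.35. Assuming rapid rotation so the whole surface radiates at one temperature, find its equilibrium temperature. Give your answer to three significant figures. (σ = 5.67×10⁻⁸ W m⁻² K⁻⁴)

T_eq ≈ 249 K

Flux at 1.01 AU: S = 1366/1.01² = 1340 W m⁻².
Energy balance: absorbed = emitted ⇒ πR²·S(1−A) = 4πR²·σT_eq⁴, so T_eq⁴ = S(1−A)/(4σ).
T_eq = [1340 × 0.65 / (4 × 5.67×10⁻⁸)]^(1/4) = (3.84×10⁹)^(1/4) = 249 K.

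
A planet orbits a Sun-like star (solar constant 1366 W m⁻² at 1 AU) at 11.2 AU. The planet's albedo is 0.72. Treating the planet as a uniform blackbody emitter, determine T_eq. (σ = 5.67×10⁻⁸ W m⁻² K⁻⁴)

T_eq ≈ 60.6 K

Flux at 11.2 AU: S = 1366/11.2² = 10.9 W m⁻².
Energy balance: absorbed = emitted ⇒ πR²·S(1−A) = 4πR²·σT_eq⁴, so T_eq⁴ = S(1−A)/(4σ).
T_eq = [10.9 × 0.28 / (4 × 5.67×10⁻⁸)]^(1/4) = (1.34×10⁷)^(1/4) = 60.6 K.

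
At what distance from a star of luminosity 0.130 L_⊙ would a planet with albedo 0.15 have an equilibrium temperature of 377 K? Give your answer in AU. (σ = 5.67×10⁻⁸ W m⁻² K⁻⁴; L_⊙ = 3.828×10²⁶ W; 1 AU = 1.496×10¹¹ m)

L = 0.130 × 3.828×10²⁶ = 4.98×10²⁵ W.
From T_eq⁴ = L(1−A)/(16πσd²): d = √[L(1−A)/(16πσT_eq⁴)].
d = √[4.98×10²⁵ × 0.85 / (16π × 5.67×10⁻⁸ × (377)⁴)] = 2.71×10¹⁰ m = 0.181 AU.

d ≈ 0.181 AU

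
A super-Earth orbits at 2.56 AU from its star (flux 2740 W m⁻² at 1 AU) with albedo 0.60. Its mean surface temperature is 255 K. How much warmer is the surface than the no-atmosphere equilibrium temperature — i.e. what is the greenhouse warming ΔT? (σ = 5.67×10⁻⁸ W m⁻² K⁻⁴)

S = 2740/2.56² = 418.1 W m⁻².
T_eq = [S(1−A)/(4σ)]^(1/4) = [418.1×0.40/(4×5.67×10⁻⁸)]^(1/4) = 164.8 K.
ΔT = T_surf − T_eq = 255 − 164.8.

ΔT ≈ 90.2 K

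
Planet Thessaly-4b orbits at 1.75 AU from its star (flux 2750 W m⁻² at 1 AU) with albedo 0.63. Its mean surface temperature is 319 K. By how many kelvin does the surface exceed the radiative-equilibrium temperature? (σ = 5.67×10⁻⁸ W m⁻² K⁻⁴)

ΔT ≈ 123.4 K

S = 2750/1.75² = 898.0 W m⁻².
T_eq = [S(1−A)/(4σ)]^(1/4) = [898.0×0.37/(4×5.67×10⁻⁸)]^(1/4) = 195.6 K.
ΔT = T_surf − T_eq = 319 − 195.6.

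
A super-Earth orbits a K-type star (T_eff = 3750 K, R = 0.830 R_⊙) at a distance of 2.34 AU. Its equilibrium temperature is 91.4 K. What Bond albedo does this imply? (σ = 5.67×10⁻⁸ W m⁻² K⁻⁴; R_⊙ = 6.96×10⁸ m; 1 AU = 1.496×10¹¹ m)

R_⋆ = 0.830 × 6.96×10⁸ = 5.78×10⁸ m.
d = 2.34 AU = 3.50×10¹¹ m.
L = 4πR_⋆²σT_⋆⁴ = 4π(5.78×10⁸)² × 5.67×10⁻⁸ × (3750)⁴ = 4.70×10²⁵ W.
S = L/(4πd²) = 30.5 W m⁻².
From T_eq⁴ = S(1−A)/(4σ): 1−A = 4σT_eq⁴/S.
1−A = 4 × 5.67×10⁻⁸ × (91.4)⁴ / 30.5 = 0.518.

A ≈ 0.48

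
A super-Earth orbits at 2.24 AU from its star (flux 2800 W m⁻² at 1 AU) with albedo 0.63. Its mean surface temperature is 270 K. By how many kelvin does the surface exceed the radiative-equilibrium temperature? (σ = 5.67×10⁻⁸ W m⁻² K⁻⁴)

ΔT ≈ 96.3 K

S = 2800/2.24² = 558.0 W m⁻².
T_eq = [S(1−A)/(4σ)]^(1/4) = [558.0×0.37/(4×5.67×10⁻⁸)]^(1/4) = 173.7 K.
ΔT = T_surf − T_eq = 270 − 173.7.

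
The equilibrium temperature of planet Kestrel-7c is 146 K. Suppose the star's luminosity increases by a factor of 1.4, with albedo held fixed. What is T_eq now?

T_eq ≈ 159 K

T_eq ∝ L^(1/4) · d^(−1/2).
T′ = 146 × 1.4^(1/4) = 159 K.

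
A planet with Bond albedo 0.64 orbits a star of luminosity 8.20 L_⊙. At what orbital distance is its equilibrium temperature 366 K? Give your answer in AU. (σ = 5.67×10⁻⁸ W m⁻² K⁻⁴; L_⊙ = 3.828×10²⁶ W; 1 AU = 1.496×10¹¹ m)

d ≈ 0.994 AU

L = 8.20 × 3.828×10²⁶ = 3.14×10²⁷ W.
From T_eq⁴ = L(1−A)/(16πσd²): d = √[L(1−A)/(16πσT_eq⁴)].
d = √[3.14×10²⁷ × 0.36 / (16π × 5.67×10⁻⁸ × (366)⁴)] = 1.49×10¹¹ m = 0.994 AU.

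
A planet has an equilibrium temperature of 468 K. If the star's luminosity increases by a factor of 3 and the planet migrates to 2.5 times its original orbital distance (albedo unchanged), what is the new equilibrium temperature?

T_eq ∝ L^(1/4) · d^(−1/2).
T′ = 468 × 3^(1/4) / 2.5^(1/2) = 390 K.

T_eq ≈ 390 K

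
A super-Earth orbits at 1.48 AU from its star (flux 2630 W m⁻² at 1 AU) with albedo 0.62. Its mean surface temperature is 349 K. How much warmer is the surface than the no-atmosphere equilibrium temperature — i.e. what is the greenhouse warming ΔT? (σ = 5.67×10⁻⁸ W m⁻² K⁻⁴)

S = 2630/1.48² = 1201 W m⁻².
T_eq = [S(1−A)/(4σ)]^(1/4) = [1201×0.38/(4×5.67×10⁻⁸)]^(1/4) = 211.8 K.
ΔT = T_surf − T_eq = 349 − 211.8.

ΔT ≈ 137.2 K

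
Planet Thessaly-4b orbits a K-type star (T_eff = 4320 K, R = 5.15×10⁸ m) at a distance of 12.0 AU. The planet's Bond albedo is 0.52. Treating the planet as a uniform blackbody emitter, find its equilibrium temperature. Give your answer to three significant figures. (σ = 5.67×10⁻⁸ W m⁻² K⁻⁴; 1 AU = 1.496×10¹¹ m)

d = 12.0 AU = 1.80×10¹² m.
L = 4πR_⋆²σT_⋆⁴ = 4π(5.15×10⁸)² × 5.67×10⁻⁸ × (4320)⁴ = 6.58×10²⁵ W.
S = L/(4πd²) = 1.63 W m⁻².
Energy balance: absorbed = emitted ⇒ πR²·S(1−A) = 4πR²·σT_eq⁴, so T_eq⁴ = S(1−A)/(4σ).
T_eq = [1.63 × 0.48 / (4 × 5.67×10⁻⁸)]^(1/4) = (3.44×10⁶)^(1/4) = 43.1 K.

T_eq ≈ 43.1 K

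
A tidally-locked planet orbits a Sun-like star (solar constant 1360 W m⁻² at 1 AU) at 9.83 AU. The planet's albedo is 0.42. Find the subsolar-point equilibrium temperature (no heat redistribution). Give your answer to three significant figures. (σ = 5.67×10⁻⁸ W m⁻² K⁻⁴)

Flux at 9.83 AU: S = 1360/9.83² = 14.1 W m⁻².
At the subsolar point the surface absorbs S(1−A) and emits σT⁴ per unit area — no factor of 4, since only the local patch is in balance.
T = [14.1 × 0.58 / 5.67×10⁻⁸]^(1/4) = (1.44×10⁸)^(1/4) = 110 K.

T_ss ≈ 110 K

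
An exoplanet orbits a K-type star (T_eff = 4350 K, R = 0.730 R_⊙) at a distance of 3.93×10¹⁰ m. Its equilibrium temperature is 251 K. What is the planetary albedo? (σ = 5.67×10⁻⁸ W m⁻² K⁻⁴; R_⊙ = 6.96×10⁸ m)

R_⋆ = 0.730 × 6.96×10⁸ = 5.08×10⁸ m.
L = 4πR_⋆²σT_⋆⁴ = 4π(5.08×10⁸)² × 5.67×10⁻⁸ × (4350)⁴ = 6.59×10²⁵ W.
S = L/(4πd²) = 3390 W m⁻².
From T_eq⁴ = S(1−A)/(4σ): 1−A = 4σT_eq⁴/S.
1−A = 4 × 5.67×10⁻⁸ × (251)⁴ / 3390 = 0.265.

A ≈ 0.73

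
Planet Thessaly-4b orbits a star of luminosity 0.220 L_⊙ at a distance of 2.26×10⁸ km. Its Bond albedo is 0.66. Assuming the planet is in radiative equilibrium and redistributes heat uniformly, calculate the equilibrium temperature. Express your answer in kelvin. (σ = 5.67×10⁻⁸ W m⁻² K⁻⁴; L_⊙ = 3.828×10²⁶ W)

d = 2.26×10⁸ km = 2.26×10¹¹ m.
L = 0.220 × 3.828×10²⁶ = 8.42×10²⁵ W.
Flux: S = L/(4πd²) = 8.42×10²⁵/(4π×(2.26×10¹¹)²) = 131 W m⁻².
Energy balance: absorbed = emitted ⇒ πR²·S(1−A) = 4πR²·σT_eq⁴, so T_eq⁴ = S(1−A)/(4σ).
T_eq = [131 × 0.34 / (4 × 5.67×10⁻⁸)]^(1/4) = (1.97×10⁸)^(1/4) = 118 K.

T_eq ≈ 118 K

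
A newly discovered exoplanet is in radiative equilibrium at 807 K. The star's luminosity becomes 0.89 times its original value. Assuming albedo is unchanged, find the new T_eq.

T_eq ≈ 784 K

T_eq ∝ L^(1/4) · d^(−1/2).
T′ = 807 × 0.89^(1/4) = 784 K.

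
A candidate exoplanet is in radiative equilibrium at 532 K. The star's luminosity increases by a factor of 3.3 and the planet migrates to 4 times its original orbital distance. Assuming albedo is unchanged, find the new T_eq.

T_eq ≈ 359 K

T_eq ∝ L^(1/4) · d^(−1/2).
T′ = 532 × 3.3^(1/4) / 4^(1/2) = 359 K.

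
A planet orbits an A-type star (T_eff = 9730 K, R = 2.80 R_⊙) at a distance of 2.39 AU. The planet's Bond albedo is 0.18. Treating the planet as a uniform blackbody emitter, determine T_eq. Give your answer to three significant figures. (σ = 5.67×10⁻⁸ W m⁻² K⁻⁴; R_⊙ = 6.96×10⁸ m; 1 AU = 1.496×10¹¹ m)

T_eq ≈ 483 K

R_⋆ = 2.80 × 6.96×10⁸ = 1.95×10⁹ m.
d = 2.39 AU = 3.58×10¹¹ m.
L = 4πR_⋆²σT_⋆⁴ = 4π(1.95×10⁹)² × 5.67×10⁻⁸ × (9730)⁴ = 2.43×10²⁸ W.
S = L/(4πd²) = 1.51×10⁴ W m⁻².
Energy balance: absorbed = emitted ⇒ πR²·S(1−A) = 4πR²·σT_eq⁴, so T_eq⁴ = S(1−A)/(4σ).
T_eq = [1.51×10⁴ × 0.82 / (4 × 5.67×10⁻⁸)]^(1/4) = (5.46×10¹⁰)^(1/4) = 483 K.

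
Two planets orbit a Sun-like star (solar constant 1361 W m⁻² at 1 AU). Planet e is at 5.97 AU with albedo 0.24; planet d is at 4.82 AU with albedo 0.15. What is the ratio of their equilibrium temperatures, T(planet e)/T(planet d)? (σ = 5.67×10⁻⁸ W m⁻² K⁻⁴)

T_eq = [S₀(1−A)/(4σd²)]^(1/4), so T ∝ (1−A)^(1/4) / √d.
T₁ = [1361×0.76/(4×5.67×10⁻⁸×5.97²)]^(1/4) = 106.36 K.
T₂ = [1361×0.85/(4×5.67×10⁻⁸×4.82²)]^(1/4) = 121.73 K.

T₁/T₂ ≈ 0.874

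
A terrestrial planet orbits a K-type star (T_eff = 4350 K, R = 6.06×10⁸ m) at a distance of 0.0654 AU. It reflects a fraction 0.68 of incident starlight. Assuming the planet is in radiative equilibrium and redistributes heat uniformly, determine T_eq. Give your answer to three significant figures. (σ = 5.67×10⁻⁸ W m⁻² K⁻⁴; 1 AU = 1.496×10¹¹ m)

d = 0.0654 AU = 9.78×10⁹ m.
L = 4πR_⋆²σT_⋆⁴ = 4π(6.06×10⁸)² × 5.67×10⁻⁸ × (4350)⁴ = 9.37×10²⁵ W.
S = L/(4πd²) = 7.79×10⁴ W m⁻².
Energy balance: absorbed = emitted ⇒ πR²·S(1−A) = 4πR²·σT_eq⁴, so T_eq⁴ = S(1−A)/(4σ).
T_eq = [7.79×10⁴ × 0.32 / (4 × 5.67×10⁻⁸)]^(1/4) = (1.10×10¹¹)^(1/4) = 576 K.

T_eq ≈ 576 K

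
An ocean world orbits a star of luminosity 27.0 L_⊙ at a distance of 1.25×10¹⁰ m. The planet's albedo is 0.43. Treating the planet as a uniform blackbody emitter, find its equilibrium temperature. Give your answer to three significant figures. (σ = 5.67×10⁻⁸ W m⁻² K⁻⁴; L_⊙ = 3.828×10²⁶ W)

T_eq ≈ 1910 K

L = 27.0 × 3.828×10²⁶ = 1.03×10²⁸ W.
Flux: S = L/(4πd²) = 1.03×10²⁸/(4π×(1.25×10¹⁰)²) = 5.26×10⁶ W m⁻².
Energy balance: absorbed = emitted ⇒ πR²·S(1−A) = 4πR²·σT_eq⁴, so T_eq⁴ = S(1−A)/(4σ).
T_eq = [5.26×10⁶ × 0.57 / (4 × 5.67×10⁻⁸)]^(1/4) = (1.32×10¹³)^(1/4) = 1910 K.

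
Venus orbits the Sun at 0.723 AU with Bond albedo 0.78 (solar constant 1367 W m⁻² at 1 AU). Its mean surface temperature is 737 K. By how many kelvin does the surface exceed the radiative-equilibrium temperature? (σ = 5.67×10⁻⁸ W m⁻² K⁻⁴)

ΔT ≈ 512.6 K

S = 1367/0.723² = 2615 W m⁻².
T_eq = [S(1−A)/(4σ)]^(1/4) = [2615×0.22/(4×5.67×10⁻⁸)]^(1/4) = 224.4 K.
ΔT = T_surf − T_eq = 737 − 224.4.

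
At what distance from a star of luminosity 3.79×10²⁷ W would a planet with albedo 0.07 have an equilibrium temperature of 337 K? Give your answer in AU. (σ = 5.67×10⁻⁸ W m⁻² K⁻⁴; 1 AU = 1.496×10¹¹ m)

d ≈ 2.07 AU

From T_eq⁴ = L(1−A)/(16πσd²): d = √[L(1−A)/(16πσT_eq⁴)].
d = √[3.79×10²⁷ × 0.93 / (16π × 5.67×10⁻⁸ × (337)⁴)] = 3.10×10¹¹ m = 2.07 AU.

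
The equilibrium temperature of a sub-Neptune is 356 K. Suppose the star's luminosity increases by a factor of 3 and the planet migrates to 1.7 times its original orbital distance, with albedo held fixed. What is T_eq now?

T_eq ∝ L^(1/4) · d^(−1/2).
T′ = 356 × 3^(1/4) / 1.7^(1/2) = 359 K.

T_eq ≈ 359 K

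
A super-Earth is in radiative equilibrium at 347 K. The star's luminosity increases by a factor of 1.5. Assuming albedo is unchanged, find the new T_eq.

T_eq ∝ L^(1/4) · d^(−1/2).
T′ = 347 × 1.5^(1/4) = 384 K.

T_eq ≈ 384 K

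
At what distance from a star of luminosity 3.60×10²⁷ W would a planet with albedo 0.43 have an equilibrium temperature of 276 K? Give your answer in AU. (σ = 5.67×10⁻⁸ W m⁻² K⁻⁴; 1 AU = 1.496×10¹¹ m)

d ≈ 2.35 AU

From T_eq⁴ = L(1−A)/(16πσd²): d = √[L(1−A)/(16πσT_eq⁴)].
d = √[3.60×10²⁷ × 0.57 / (16π × 5.67×10⁻⁸ × (276)⁴)] = 3.52×10¹¹ m = 2.35 AU.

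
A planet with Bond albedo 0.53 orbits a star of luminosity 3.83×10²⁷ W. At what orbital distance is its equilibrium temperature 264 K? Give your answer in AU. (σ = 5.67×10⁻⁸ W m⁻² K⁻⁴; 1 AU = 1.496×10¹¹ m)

From T_eq⁴ = L(1−A)/(16πσd²): d = √[L(1−A)/(16πσT_eq⁴)].
d = √[3.83×10²⁷ × 0.47 / (16π × 5.67×10⁻⁸ × (264)⁴)] = 3.61×10¹¹ m = 2.41 AU.

d ≈ 2.41 AU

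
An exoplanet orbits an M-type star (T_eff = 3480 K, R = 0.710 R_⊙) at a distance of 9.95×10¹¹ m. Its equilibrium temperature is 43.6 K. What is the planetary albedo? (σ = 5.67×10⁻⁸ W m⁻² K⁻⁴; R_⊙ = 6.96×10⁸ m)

A ≈ 0.60

R_⋆ = 0.710 × 6.96×10⁸ = 4.94×10⁸ m.
L = 4πR_⋆²σT_⋆⁴ = 4π(4.94×10⁸)² × 5.67×10⁻⁸ × (3480)⁴ = 2.55×10²⁵ W.
S = L/(4πd²) = 2.05 W m⁻².
From T_eq⁴ = S(1−A)/(4σ): 1−A = 4σT_eq⁴/S.
1−A = 4 × 5.67×10⁻⁸ × (43.6)⁴ / 2.05 = 0.400.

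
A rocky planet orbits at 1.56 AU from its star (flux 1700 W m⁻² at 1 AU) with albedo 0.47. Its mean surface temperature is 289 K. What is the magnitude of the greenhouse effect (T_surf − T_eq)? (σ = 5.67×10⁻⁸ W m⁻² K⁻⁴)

ΔT ≈ 88.0 K

S = 1700/1.56² = 698.6 W m⁻².
T_eq = [S(1−A)/(4σ)]^(1/4) = [698.6×0.53/(4×5.67×10⁻⁸)]^(1/4) = 201.0 K.
ΔT = T_surf − T_eq = 289 − 201.0.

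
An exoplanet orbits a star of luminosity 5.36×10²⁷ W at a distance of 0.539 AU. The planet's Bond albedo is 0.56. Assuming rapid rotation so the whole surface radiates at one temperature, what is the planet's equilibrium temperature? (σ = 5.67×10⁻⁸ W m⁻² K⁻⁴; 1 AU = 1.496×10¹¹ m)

d = 0.539 AU = 8.06×10¹⁰ m.
Flux: S = L/(4πd²) = 5.36×10²⁷/(4π×(8.06×10¹⁰)²) = 6.56×10⁴ W m⁻².
Energy balance: absorbed = emitted ⇒ πR²·S(1−A) = 4πR²·σT_eq⁴, so T_eq⁴ = S(1−A)/(4σ).
T_eq = [6.56×10⁴ × 0.44 / (4 × 5.67×10⁻⁸)]^(1/4) = (1.27×10¹¹)^(1/4) = 597 K.

T_eq ≈ 597 K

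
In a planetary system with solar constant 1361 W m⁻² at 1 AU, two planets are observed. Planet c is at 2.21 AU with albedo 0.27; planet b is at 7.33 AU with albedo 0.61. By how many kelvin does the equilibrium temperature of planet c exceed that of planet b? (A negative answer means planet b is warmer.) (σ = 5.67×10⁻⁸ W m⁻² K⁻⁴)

ΔT ≈ 91.8 K

T_eq = [S₀(1−A)/(4σd²)]^(1/4), so T ∝ (1−A)^(1/4) / √d.
T₁ = [1361×0.73/(4×5.67×10⁻⁸×2.21²)]^(1/4) = 173.06 K.
T₂ = [1361×0.39/(4×5.67×10⁻⁸×7.33²)]^(1/4) = 81.24 K.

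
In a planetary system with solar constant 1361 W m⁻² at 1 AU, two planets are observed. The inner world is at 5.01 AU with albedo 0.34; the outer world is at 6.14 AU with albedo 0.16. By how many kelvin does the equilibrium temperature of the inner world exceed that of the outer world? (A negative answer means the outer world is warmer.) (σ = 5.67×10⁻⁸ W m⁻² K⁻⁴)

ΔT ≈ 4.5 K

T_eq = [S₀(1−A)/(4σd²)]^(1/4), so T ∝ (1−A)^(1/4) / √d.
T₁ = [1361×0.66/(4×5.67×10⁻⁸×5.01²)]^(1/4) = 112.08 K.
T₂ = [1361×0.84/(4×5.67×10⁻⁸×6.14²)]^(1/4) = 107.53 K.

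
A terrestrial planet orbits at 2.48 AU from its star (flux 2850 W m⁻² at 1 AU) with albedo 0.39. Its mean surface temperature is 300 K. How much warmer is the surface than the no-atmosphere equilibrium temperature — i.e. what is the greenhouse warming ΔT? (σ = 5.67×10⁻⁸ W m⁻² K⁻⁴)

ΔT ≈ 112.1 K

S = 2850/2.48² = 463.4 W m⁻².
T_eq = [S(1−A)/(4σ)]^(1/4) = [463.4×0.61/(4×5.67×10⁻⁸)]^(1/4) = 187.9 K.
ΔT = T_surf − T_eq = 300 − 187.9.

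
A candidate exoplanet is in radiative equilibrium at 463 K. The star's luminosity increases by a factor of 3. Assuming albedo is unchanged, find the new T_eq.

T_eq ≈ 609 K

T_eq ∝ L^(1/4) · d^(−1/2).
T′ = 463 × 3^(1/4) = 609 K.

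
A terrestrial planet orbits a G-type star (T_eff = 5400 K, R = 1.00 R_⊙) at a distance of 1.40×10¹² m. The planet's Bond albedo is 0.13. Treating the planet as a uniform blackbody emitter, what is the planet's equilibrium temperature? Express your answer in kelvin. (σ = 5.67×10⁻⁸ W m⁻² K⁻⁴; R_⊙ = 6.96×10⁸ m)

T_eq ≈ 82.2 K

R_⋆ = 1.00 × 6.96×10⁸ = 6.96×10⁸ m.
L = 4πR_⋆²σT_⋆⁴ = 4π(6.96×10⁸)² × 5.67×10⁻⁸ × (5400)⁴ = 2.93×10²⁶ W.
S = L/(4πd²) = 11.9 W m⁻².
Energy balance: absorbed = emitted ⇒ πR²·S(1−A) = 4πR²·σT_eq⁴, so T_eq⁴ = S(1−A)/(4σ).
T_eq = [11.9 × 0.87 / (4 × 5.67×10⁻⁸)]^(1/4) = (4.57×10⁷)^(1/4) = 82.2 K.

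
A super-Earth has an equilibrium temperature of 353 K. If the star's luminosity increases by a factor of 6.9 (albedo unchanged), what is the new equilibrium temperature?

T_eq ≈ 572 K

T_eq ∝ L^(1/4) · d^(−1/2).
T′ = 353 × 6.9^(1/4) = 572 K.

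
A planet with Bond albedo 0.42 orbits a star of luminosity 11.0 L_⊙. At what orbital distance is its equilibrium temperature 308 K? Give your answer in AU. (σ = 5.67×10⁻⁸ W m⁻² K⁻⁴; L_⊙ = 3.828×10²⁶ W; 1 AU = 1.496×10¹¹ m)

L = 11.0 × 3.828×10²⁶ = 4.21×10²⁷ W.
From T_eq⁴ = L(1−A)/(16πσd²): d = √[L(1−A)/(16πσT_eq⁴)].
d = √[4.21×10²⁷ × 0.58 / (16π × 5.67×10⁻⁸ × (308)⁴)] = 3.09×10¹¹ m = 2.06 AU.

d ≈ 2.06 AU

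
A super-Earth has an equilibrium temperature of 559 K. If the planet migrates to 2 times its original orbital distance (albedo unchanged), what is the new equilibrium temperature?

T_eq ∝ L^(1/4) · d^(−1/2).
T′ = 559 / 2^(1/2) = 395 K.

T_eq ≈ 395 K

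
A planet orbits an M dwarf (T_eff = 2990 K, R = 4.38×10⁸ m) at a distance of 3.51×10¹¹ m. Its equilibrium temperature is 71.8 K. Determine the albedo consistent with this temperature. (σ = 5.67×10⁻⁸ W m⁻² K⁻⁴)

L = 4πR_⋆²σT_⋆⁴ = 4π(4.38×10⁸)² × 5.67×10⁻⁸ × (2990)⁴ = 1.09×10²⁵ W.
S = L/(4πd²) = 7.06 W m⁻².
From T_eq⁴ = S(1−A)/(4σ): 1−A = 4σT_eq⁴/S.
1−A = 4 × 5.67×10⁻⁸ × (71.8)⁴ / 7.06 = 0.854.

A ≈ 0.15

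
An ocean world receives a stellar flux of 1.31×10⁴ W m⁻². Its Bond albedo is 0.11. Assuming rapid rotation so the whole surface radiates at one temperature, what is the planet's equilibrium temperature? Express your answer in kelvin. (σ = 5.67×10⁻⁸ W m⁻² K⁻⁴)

T_eq ≈ 476 K

Energy balance: absorbed = emitted ⇒ πR²·S(1−A) = 4πR²·σT_eq⁴, so T_eq⁴ = S(1−A)/(4σ).
T_eq = [1.31×10⁴ × 0.89 / (4 × 5.67×10⁻⁸)]^(1/4) = (5.14×10¹⁰)^(1/4) = 476 K.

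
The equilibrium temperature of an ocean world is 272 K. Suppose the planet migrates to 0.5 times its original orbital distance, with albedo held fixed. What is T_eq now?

T_eq ≈ 385 K

T_eq ∝ L^(1/4) · d^(−1/2).
T′ = 272 / 0.5^(1/2) = 385 K.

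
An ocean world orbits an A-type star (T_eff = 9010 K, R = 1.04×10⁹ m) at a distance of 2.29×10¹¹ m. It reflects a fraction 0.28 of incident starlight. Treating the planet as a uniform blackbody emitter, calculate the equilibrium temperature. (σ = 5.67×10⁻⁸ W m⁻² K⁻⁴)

T_eq ≈ 395 K

L = 4πR_⋆²σT_⋆⁴ = 4π(1.04×10⁹)² × 5.67×10⁻⁸ × (9010)⁴ = 5.08×10²⁷ W.
S = L/(4πd²) = 7710 W m⁻².
Energy balance: absorbed = emitted ⇒ πR²·S(1−A) = 4πR²·σT_eq⁴, so T_eq⁴ = S(1−A)/(4σ).
T_eq = [7710 × 0.72 / (4 × 5.67×10⁻⁸)]^(1/4) = (2.45×10¹⁰)^(1/4) = 395 K.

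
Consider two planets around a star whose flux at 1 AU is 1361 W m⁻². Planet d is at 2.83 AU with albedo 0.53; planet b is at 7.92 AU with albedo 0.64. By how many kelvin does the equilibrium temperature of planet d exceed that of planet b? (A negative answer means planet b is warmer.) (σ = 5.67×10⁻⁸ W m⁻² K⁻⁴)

T_eq = [S₀(1−A)/(4σd²)]^(1/4), so T ∝ (1−A)^(1/4) / √d.
T₁ = [1361×0.47/(4×5.67×10⁻⁸×2.83²)]^(1/4) = 136.99 K.
T₂ = [1361×0.36/(4×5.67×10⁻⁸×7.92²)]^(1/4) = 76.61 K.

ΔT ≈ 60.4 K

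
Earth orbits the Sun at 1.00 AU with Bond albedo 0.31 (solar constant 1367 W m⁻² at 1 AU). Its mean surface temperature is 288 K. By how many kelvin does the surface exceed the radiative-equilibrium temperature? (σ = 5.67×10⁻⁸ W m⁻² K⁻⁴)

ΔT ≈ 34.1 K

S = 1367/1.00² = 1367 W m⁻².
T_eq = [S(1−A)/(4σ)]^(1/4) = [1367×0.69/(4×5.67×10⁻⁸)]^(1/4) = 253.9 K.
ΔT = T_surf − T_eq = 288 − 253.9.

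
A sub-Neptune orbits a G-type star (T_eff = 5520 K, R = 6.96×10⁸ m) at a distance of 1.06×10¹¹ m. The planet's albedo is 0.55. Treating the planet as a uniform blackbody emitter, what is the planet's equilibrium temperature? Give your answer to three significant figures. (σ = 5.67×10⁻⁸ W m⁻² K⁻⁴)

T_eq ≈ 259 K

L = 4πR_⋆²σT_⋆⁴ = 4π(6.96×10⁸)² × 5.67×10⁻⁸ × (5520)⁴ = 3.20×10²⁶ W.
S = L/(4πd²) = 2270 W m⁻².
Energy balance: absorbed = emitted ⇒ πR²·S(1−A) = 4πR²·σT_eq⁴, so T_eq⁴ = S(1−A)/(4σ).
T_eq = [2270 × 0.45 / (4 × 5.67×10⁻⁸)]^(1/4) = (4.50×10⁹)^(1/4) = 259 K.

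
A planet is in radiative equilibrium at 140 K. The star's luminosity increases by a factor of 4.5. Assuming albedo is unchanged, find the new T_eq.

T_eq ≈ 204 K

T_eq ∝ L^(1/4) · d^(−1/2).
T′ = 140 × 4.5^(1/4) = 204 K.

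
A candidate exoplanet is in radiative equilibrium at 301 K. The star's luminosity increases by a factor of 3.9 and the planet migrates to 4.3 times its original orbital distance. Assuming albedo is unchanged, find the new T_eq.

T_eq ∝ L^(1/4) · d^(−1/2).
T′ = 301 × 3.9^(1/4) / 4.3^(1/2) = 204 K.

T_eq ≈ 204 K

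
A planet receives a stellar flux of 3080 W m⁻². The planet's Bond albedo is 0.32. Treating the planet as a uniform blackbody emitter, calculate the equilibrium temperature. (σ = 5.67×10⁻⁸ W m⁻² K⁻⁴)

Energy balance: absorbed = emitted ⇒ πR²·S(1−A) = 4πR²·σT_eq⁴, so T_eq⁴ = S(1−A)/(4σ).
T_eq = [3080 × 0.68 / (4 × 5.67×10⁻⁸)]^(1/4) = (9.23×10⁹)^(1/4) = 310 K.

T_eq ≈ 310 K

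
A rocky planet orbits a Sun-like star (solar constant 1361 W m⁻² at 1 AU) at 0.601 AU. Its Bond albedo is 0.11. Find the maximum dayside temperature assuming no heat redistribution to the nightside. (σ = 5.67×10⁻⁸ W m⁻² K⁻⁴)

Flux at 0.601 AU: S = 1361/0.601² = 3770 W m⁻².
With no redistribution each surface element balances locally: S(1−A) = σT⁴.
T = [3770 × 0.89 / 5.67×10⁻⁸]^(1/4) = (5.91×10¹⁰)^(1/4) = 493 K.

T_ss ≈ 493 K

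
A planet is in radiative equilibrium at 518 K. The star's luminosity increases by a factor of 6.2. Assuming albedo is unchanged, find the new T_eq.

T_eq ∝ L^(1/4) · d^(−1/2).
T′ = 518 × 6.2^(1/4) = 817 K.

T_eq ≈ 817 K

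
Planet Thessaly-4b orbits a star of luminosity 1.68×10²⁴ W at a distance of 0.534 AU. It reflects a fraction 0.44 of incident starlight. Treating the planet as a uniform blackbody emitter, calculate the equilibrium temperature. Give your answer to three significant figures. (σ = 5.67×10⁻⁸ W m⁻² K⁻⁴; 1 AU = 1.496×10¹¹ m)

T_eq ≈ 84.8 K

d = 0.534 AU = 7.99×10¹⁰ m.
Flux: S = L/(4πd²) = 1.68×10²⁴/(4π×(7.99×10¹⁰)²) = 20.9 W m⁻².
Energy balance: absorbed = emitted ⇒ πR²·S(1−A) = 4πR²·σT_eq⁴, so T_eq⁴ = S(1−A)/(4σ).
T_eq = [20.9 × 0.56 / (4 × 5.67×10⁻⁸)]^(1/4) = (5.17×10⁷)^(1/4) = 84.8 K.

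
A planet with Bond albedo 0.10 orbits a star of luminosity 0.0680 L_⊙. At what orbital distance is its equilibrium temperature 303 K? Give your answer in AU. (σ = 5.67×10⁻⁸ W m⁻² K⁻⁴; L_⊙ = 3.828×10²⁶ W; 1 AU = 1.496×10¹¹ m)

d ≈ 0.209 AU

L = 0.0680 × 3.828×10²⁶ = 2.60×10²⁵ W.
From T_eq⁴ = L(1−A)/(16πσd²): d = √[L(1−A)/(16πσT_eq⁴)].
d = √[2.60×10²⁵ × 0.90 / (16π × 5.67×10⁻⁸ × (303)⁴)] = 3.12×10¹⁰ m = 0.209 AU.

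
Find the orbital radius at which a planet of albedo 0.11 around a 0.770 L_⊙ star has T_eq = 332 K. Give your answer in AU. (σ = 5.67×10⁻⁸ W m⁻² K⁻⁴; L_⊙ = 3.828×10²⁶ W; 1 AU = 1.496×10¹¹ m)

L = 0.770 × 3.828×10²⁶ = 2.95×10²⁶ W.
From T_eq⁴ = L(1−A)/(16πσd²): d = √[L(1−A)/(16πσT_eq⁴)].
d = √[2.95×10²⁶ × 0.89 / (16π × 5.67×10⁻⁸ × (332)⁴)] = 8.70×10¹⁰ m = 0.582 AU.

d ≈ 0.582 AU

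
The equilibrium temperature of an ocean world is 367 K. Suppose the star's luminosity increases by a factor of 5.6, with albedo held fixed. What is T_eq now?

T_eq ∝ L^(1/4) · d^(−1/2).
T′ = 367 × 5.6^(1/4) = 565 K.

T_eq ≈ 565 K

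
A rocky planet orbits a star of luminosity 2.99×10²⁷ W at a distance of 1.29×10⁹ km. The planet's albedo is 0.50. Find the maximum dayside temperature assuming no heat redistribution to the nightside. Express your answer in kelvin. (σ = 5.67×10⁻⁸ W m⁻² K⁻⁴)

T_ss ≈ 188 K

d = 1.29×10⁹ km = 1.29×10¹² m.
Flux: S = L/(4πd²) = 2.99×10²⁷/(4π×(1.29×10¹²)²) = 143 W m⁻².
With no redistribution each surface element balances locally: S(1−A) = σT⁴.
T = [143 × 0.50 / 5.67×10⁻⁸]^(1/4) = (1.26×10⁹)^(1/4) = 188 K.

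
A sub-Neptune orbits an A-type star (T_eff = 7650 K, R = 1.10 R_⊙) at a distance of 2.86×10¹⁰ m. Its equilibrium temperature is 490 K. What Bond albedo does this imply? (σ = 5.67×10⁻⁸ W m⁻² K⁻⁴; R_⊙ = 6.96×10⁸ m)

R_⋆ = 1.10 × 6.96×10⁸ = 7.66×10⁸ m.
L = 4πR_⋆²σT_⋆⁴ = 4π(7.66×10⁸)² × 5.67×10⁻⁸ × (7650)⁴ = 1.43×10²⁷ W.
S = L/(4πd²) = 1.39×10⁵ W m⁻².
From T_eq⁴ = S(1−A)/(4σ): 1−A = 4σT_eq⁴/S.
1−A = 4 × 5.67×10⁻⁸ × (490)⁴ / 1.39×10⁵ = 0.094.

A ≈ 0.91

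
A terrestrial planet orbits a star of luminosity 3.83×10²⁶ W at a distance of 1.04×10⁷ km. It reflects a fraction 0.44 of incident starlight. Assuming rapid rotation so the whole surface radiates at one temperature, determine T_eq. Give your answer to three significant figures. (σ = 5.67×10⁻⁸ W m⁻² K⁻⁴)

T_eq ≈ 913 K

d = 1.04×10⁷ km = 1.04×10¹⁰ m.
Flux: S = L/(4πd²) = 3.83×10²⁶/(4π×(1.04×10¹⁰)²) = 2.82×10⁵ W m⁻².
Energy balance: absorbed = emitted ⇒ πR²·S(1−A) = 4πR²·σT_eq⁴, so T_eq⁴ = S(1−A)/(4σ).
T_eq = [2.82×10⁵ × 0.56 / (4 × 5.67×10⁻⁸)]^(1/4) = (6.96×10¹¹)^(1/4) = 913 K.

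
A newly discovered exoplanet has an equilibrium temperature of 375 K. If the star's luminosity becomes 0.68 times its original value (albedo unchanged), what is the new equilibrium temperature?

T_eq ≈ 341 K

T_eq ∝ L^(1/4) · d^(−1/2).
T′ = 375 × 0.68^(1/4) = 341 K.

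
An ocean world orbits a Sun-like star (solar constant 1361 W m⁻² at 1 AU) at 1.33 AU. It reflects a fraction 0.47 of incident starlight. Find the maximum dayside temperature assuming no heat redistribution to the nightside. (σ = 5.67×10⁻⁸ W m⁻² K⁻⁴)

Flux at 1.33 AU: S = 1361/1.33² = 769 W m⁻².
With no redistribution each surface element balances locally: S(1−A) = σT⁴.
T = [769 × 0.53 / 5.67×10⁻⁸]^(1/4) = (7.19×10⁹)^(1/4) = 291 K.

T_ss ≈ 291 K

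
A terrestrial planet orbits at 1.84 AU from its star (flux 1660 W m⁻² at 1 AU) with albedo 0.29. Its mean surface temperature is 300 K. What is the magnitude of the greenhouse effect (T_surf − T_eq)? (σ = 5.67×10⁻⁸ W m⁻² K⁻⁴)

ΔT ≈ 102.1 K

S = 1660/1.84² = 490.3 W m⁻².
T_eq = [S(1−A)/(4σ)]^(1/4) = [490.3×0.71/(4×5.67×10⁻⁸)]^(1/4) = 197.9 K.
ΔT = T_surf − T_eq = 300 − 197.9.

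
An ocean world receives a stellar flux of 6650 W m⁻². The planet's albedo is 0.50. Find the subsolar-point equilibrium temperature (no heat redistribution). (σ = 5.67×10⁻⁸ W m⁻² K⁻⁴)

At the subsolar point the surface absorbs S(1−A) and emits σT⁴ per unit area — no factor of 4, since only the local patch is in balance.
T = [6650 × 0.50 / 5.67×10⁻⁸]^(1/4) = (5.86×10¹⁰)^(1/4) = 492 K.

T_ss ≈ 492 K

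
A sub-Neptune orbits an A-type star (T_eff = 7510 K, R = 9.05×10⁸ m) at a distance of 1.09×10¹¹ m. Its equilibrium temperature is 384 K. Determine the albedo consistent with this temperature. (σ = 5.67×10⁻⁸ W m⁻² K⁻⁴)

A ≈ 0.60

L = 4πR_⋆²σT_⋆⁴ = 4π(9.05×10⁸)² × 5.67×10⁻⁸ × (7510)⁴ = 1.86×10²⁷ W.
S = L/(4πd²) = 1.24×10⁴ W m⁻².
From T_eq⁴ = S(1−A)/(4σ): 1−A = 4σT_eq⁴/S.
1−A = 4 × 5.67×10⁻⁸ × (384)⁴ / 1.24×10⁴ = 0.397.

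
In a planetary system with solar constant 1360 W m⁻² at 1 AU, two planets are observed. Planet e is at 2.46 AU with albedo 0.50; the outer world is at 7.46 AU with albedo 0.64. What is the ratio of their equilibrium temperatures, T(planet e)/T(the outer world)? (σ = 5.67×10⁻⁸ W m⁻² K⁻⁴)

T_eq = [S₀(1−A)/(4σd²)]^(1/4), so T ∝ (1−A)^(1/4) / √d.
T₁ = [1360×0.50/(4×5.67×10⁻⁸×2.46²)]^(1/4) = 149.19 K.
T₂ = [1360×0.36/(4×5.67×10⁻⁸×7.46²)]^(1/4) = 78.92 K.

T₁/T₂ ≈ 1.890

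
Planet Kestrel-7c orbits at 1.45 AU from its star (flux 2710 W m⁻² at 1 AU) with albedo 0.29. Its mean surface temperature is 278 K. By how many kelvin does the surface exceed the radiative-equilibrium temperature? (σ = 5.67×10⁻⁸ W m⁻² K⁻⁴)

S = 2710/1.45² = 1289 W m⁻².
T_eq = [S(1−A)/(4σ)]^(1/4) = [1289×0.71/(4×5.67×10⁻⁸)]^(1/4) = 252.0 K.
ΔT = T_surf − T_eq = 278 − 252.0.

ΔT ≈ 26.0 K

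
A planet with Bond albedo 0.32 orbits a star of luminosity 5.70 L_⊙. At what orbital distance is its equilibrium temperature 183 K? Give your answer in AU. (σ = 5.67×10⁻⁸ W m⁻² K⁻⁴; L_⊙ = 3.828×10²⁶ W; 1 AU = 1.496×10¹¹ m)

L = 5.70 × 3.828×10²⁶ = 2.18×10²⁷ W.
From T_eq⁴ = L(1−A)/(16πσd²): d = √[L(1−A)/(16πσT_eq⁴)].
d = √[2.18×10²⁷ × 0.68 / (16π × 5.67×10⁻⁸ × (183)⁴)] = 6.81×10¹¹ m = 4.55 AU.

d ≈ 4.55 AU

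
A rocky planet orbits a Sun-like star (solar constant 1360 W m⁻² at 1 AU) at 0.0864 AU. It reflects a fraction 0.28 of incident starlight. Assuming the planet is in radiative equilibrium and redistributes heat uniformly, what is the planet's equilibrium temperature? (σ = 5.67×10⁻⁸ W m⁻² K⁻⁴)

T_eq ≈ 872 K

Flux at 0.0864 AU: S = 1360/0.0864² = 1.82×10⁵ W m⁻².
Energy balance: absorbed = emitted ⇒ πR²·S(1−A) = 4πR²·σT_eq⁴, so T_eq⁴ = S(1−A)/(4σ).
T_eq = [1.82×10⁵ × 0.72 / (4 × 5.67×10⁻⁸)]^(1/4) = (5.78×10¹¹)^(1/4) = 872 K.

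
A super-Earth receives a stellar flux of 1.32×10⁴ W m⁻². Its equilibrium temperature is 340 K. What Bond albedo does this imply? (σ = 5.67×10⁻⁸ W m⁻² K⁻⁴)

A ≈ 0.77

From T_eq⁴ = S(1−A)/(4σ): 1−A = 4σT_eq⁴/S.
1−A = 4 × 5.67×10⁻⁸ × (340)⁴ / 1.32×10⁴ = 0.230.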